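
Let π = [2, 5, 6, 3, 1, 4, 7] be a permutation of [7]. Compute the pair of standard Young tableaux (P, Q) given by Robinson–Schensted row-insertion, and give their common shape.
P = [1, 3, 4, 7] / [2, 6] / [5];  Q = [1, 2, 3, 7] / [4, 6] / [5];  common shape = (4, 2, 1)

Row-insert the values π_1, π_2, … into P one at a time, bumping the leftmost entry strictly greater than the inserted value down to the next row. The recording tableau Q records, in position (i, j), the step at which that cell was added to P.
  Insert 2 (step 1): P = [2];  Q = [1]
  Insert 5 (step 2): P = [2, 5];  Q = [1, 2]
  Insert 6 (step 3): P = [2, 5, 6];  Q = [1, 2, 3]
  Insert 3 (step 4): P = [2, 3, 6] / [5];  Q = [1, 2, 3] / [4]
  Insert 1 (step 5): P = [1, 3, 6] / [2] / [5];  Q = [1, 2, 3] / [4] / [5]
  Insert 4 (step 6): P = [1, 3, 4] / [2, 6] / [5];  Q = [1, 2, 3] / [4, 6] / [5]
  Insert 7 (step 7): P = [1, 3, 4, 7] / [2, 6] / [5];  Q = [1, 2, 3, 7] / [4, 6] / [5]
Final shape: (4, 2, 1).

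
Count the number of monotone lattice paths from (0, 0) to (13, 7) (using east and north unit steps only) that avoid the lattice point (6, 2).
Number of paths = 55344

Total paths from (0, 0) to (13, 7): C(20, 13) = 77520. Paths through (6, 2): (paths (0, 0) → (6, 2)) × (paths (6, 2) → (13, 7)) = C(8, 6) · C(12, 7) = 28 · 792 = 22176. Avoidance count = 77520 − 22176 = 55344.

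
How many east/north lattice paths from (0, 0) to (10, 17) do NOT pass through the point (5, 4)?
Number of paths = 7356717

Total paths from (0, 0) to (10, 17): C(27, 10) = 8436285. Paths through (5, 4): (paths (0, 0) → (5, 4)) × (paths (5, 4) → (10, 17)) = C(9, 5) · C(18, 5) = 126 · 8568 = 1079568. Avoidance count = 8436285 − 1079568 = 7356717.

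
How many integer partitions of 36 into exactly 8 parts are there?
p(36, 8 parts) = 1801

Partitions of n into exactly k parts are in bijection with partitions of n − k into at most k parts (subtract 1 from each part). So p(36, exactly 8) = p(28, parts ≤ 8). Computing via the recurrence p(m, j) = p(m, j−1) + p(m−j, j) gives 1801.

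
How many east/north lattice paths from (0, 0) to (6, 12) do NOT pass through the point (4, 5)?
Number of paths = 14028

Total paths from (0, 0) to (6, 12): C(18, 6) = 18564. Paths through (4, 5): (paths (0, 0) → (4, 5)) × (paths (4, 5) → (6, 12)) = C(9, 4) · C(9, 2) = 126 · 36 = 4536. Avoidance count = 18564 − 4536 = 14028.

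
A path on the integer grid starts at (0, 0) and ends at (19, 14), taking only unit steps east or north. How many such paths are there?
Number of paths = 818809200

A monotone lattice path from (0, 0) to (19, 14) consists of 19 east steps and 14 north steps in some order, so it is determined by which 19 of the 33 steps are east. The count is C(33, 19) = 818809200.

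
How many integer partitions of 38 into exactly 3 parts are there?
p(38, 3 parts) = 120

Partitions of n into exactly k parts are in bijection with partitions of n − k into at most k parts (subtract 1 from each part). So p(38, exactly 3) = p(35, parts ≤ 3). Computing via the recurrence p(m, j) = p(m, j−1) + p(m−j, j) gives 120.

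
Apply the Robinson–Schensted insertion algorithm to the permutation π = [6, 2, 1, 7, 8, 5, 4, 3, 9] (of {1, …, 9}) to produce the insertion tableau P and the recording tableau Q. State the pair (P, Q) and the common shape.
P = [1, 3, 8, 9] / [2, 4] / [5, 7] / [6];  Q = [1, 4, 5, 9] / [2, 6] / [3, 7] / [8];  common shape = (4, 2, 2, 1)

Row-insert the values π_1, π_2, … into P one at a time, bumping the leftmost entry strictly greater than the inserted value down to the next row. The recording tableau Q records, in position (i, j), the step at which that cell was added to P.
  Insert 6 (step 1): P = [6];  Q = [1]
  Insert 2 (step 2): P = [2] / [6];  Q = [1] / [2]
  Insert 1 (step 3): P = [1] / [2] / [6];  Q = [1] / [2] / [3]
  Insert 7 (step 4): P = [1, 7] / [2] / [6];  Q = [1, 4] / [2] / [3]
  Insert 8 (step 5): P = [1, 7, 8] / [2] / [6];  Q = [1, 4, 5] / [2] / [3]
  Insert 5 (step 6): P = [1, 5, 8] / [2, 7] / [6];  Q = [1, 4, 5] / [2, 6] / [3]
  Insert 4 (step 7): P = [1, 4, 8] / [2, 5] / [6, 7];  Q = [1, 4, 5] / [2, 6] / [3, 7]
  Insert 3 (step 8): P = [1, 3, 8] / [2, 4] / [5, 7] / [6];  Q = [1, 4, 5] / [2, 6] / [3, 7] / [8]
  Insert 9 (step 9): P = [1, 3, 8, 9] / [2, 4] / [5, 7] / [6];  Q = [1, 4, 5, 9] / [2, 6] / [3, 7] / [8]
Final shape: (4, 2, 2, 1).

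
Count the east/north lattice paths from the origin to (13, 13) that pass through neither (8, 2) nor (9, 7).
Number of paths = 7858340

Inclusion–exclusion. Total paths: C(26, 13) = 10400600. Through P₁: C(10, 8)·C(16, 5) = 196560. Through P₂: C(16, 9)·C(10, 4) = 2402400. Since P₁ is strictly southwest of P₂, a monotone path through both must visit P₁ then P₂; paths through both = C(10, 8)·C(6, 1)·C(10, 4) = 56700. Avoid both = 10400600 − 196560 − 2402400 + 56700 = 7858340.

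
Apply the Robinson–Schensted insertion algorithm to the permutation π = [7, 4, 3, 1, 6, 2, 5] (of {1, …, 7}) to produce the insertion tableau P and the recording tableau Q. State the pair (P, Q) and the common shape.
P = [1, 2, 5] / [3, 6] / [4] / [7];  Q = [1, 5, 7] / [2, 6] / [3] / [4];  common shape = (3, 2, 1, 1)

Row-insert the values π_1, π_2, … into P one at a time, bumping the leftmost entry strictly greater than the inserted value down to the next row. The recording tableau Q records, in position (i, j), the step at which that cell was added to P.
  Insert 7 (step 1): P = [7];  Q = [1]
  Insert 4 (step 2): P = [4] / [7];  Q = [1] / [2]
  Insert 3 (step 3): P = [3] / [4] / [7];  Q = [1] / [2] / [3]
  Insert 1 (step 4): P = [1] / [3] / [4] / [7];  Q = [1] / [2] / [3] / [4]
  Insert 6 (step 5): P = [1, 6] / [3] / [4] / [7];  Q = [1, 5] / [2] / [3] / [4]
  Insert 2 (step 6): P = [1, 2] / [3, 6] / [4] / [7];  Q = [1, 5] / [2, 6] / [3] / [4]
  Insert 5 (step 7): P = [1, 2, 5] / [3, 6] / [4] / [7];  Q = [1, 5, 7] / [2, 6] / [3] / [4]
Final shape: (3, 2, 1, 1).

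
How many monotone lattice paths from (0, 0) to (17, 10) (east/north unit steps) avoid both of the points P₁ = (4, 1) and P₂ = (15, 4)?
Number of paths = 5891617

Inclusion–exclusion. Total paths: C(27, 17) = 8436285. Through P₁: C(5, 4)·C(22, 13) = 2487100. Through P₂: C(19, 15)·C(8, 2) = 108528. Since P₁ is strictly southwest of P₂, a monotone path through both must visit P₁ then P₂; paths through both = C(5, 4)·C(14, 11)·C(8, 2) = 50960. Avoid both = 8436285 − 2487100 − 108528 + 50960 = 5891617.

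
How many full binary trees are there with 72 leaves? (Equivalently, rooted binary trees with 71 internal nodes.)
C_71 = 5175569924646105559418940193995065716350

These full binary trees are counted by the Catalan number C_n = (1/(n + 1)) · C(2n, n). For n = 71: C_71 = (1/72) · C(142, 71) = 372641034574519600278163693967644731577200/72 = 5175569924646105559418940193995065716350.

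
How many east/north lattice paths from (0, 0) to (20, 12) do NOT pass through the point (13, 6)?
Number of paths = 179234328

Total paths from (0, 0) to (20, 12): C(32, 20) = 225792840. Paths through (13, 6): (paths (0, 0) → (13, 6)) × (paths (13, 6) → (20, 12)) = C(19, 13) · C(13, 7) = 27132 · 1716 = 46558512. Avoidance count = 225792840 − 46558512 = 179234328.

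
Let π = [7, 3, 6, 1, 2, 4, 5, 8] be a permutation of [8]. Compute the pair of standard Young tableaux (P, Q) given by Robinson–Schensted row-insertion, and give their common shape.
P = [1, 2, 4, 5, 8] / [3, 6] / [7];  Q = [1, 3, 6, 7, 8] / [2, 5] / [4];  common shape = (5, 2, 1)

Row-insert the values π_1, π_2, … into P one at a time, bumping the leftmost entry strictly greater than the inserted value down to the next row. The recording tableau Q records, in position (i, j), the step at which that cell was added to P.
  Insert 7 (step 1): P = [7];  Q = [1]
  Insert 3 (step 2): P = [3] / [7];  Q = [1] / [2]
  Insert 6 (step 3): P = [3, 6] / [7];  Q = [1, 3] / [2]
  Insert 1 (step 4): P = [1, 6] / [3] / [7];  Q = [1, 3] / [2] / [4]
  Insert 2 (step 5): P = [1, 2] / [3, 6] / [7];  Q = [1, 3] / [2, 5] / [4]
  Insert 4 (step 6): P = [1, 2, 4] / [3, 6] / [7];  Q = [1, 3, 6] / [2, 5] / [4]
  Insert 5 (step 7): P = [1, 2, 4, 5] / [3, 6] / [7];  Q = [1, 3, 6, 7] / [2, 5] / [4]
  Insert 8 (step 8): P = [1, 2, 4, 5, 8] / [3, 6] / [7];  Q = [1, 3, 6, 7, 8] / [2, 5] / [4]
Final shape: (5, 2, 1).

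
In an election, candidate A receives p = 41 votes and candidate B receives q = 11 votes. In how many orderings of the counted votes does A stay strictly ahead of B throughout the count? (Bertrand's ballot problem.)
Strict-lead orderings = 34848305100

Total orderings of the 52 votes with 41 for A: C(52, 41) = 60403728840. By the Bertrand ballot formula (Cycle Lemma / reflection principle), the number of orderings in which A is strictly ahead of B throughout is (p − q)/(p + q) · C(p + q, p) = (41 − 11)/(41 + 11) · 60403728840 = 34848305100.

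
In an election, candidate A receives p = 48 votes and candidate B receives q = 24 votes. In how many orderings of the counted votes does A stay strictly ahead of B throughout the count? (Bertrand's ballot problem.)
Strict-lead orderings = 2650087220696342700

Total orderings of the 72 votes with 48 for A: C(72, 48) = 7950261662089028100. By the Bertrand ballot formula (Cycle Lemma / reflection principle), the number of orderings in which A is strictly ahead of B throughout is (p − q)/(p + q) · C(p + q, p) = (48 − 24)/(48 + 24) · 7950261662089028100 = 2650087220696342700.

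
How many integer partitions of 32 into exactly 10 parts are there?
p(32, 10 parts) = 807

Partitions of n into exactly k parts are in bijection with partitions of n − k into at most k parts (subtract 1 from each part). So p(32, exactly 10) = p(22, parts ≤ 10). Computing via the recurrence p(m, j) = p(m, j−1) + p(m−j, j) gives 807.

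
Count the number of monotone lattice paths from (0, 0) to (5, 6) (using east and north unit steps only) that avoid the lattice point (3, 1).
Number of paths = 378

Total paths from (0, 0) to (5, 6): C(11, 5) = 462. Paths through (3, 1): (paths (0, 0) → (3, 1)) × (paths (3, 1) → (5, 6)) = C(4, 3) · C(7, 2) = 4 · 21 = 84. Avoidance count = 462 − 84 = 378.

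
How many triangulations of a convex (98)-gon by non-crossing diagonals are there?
C_96 = 3721443204405954385563870541379246659709506697378694300

These polygon triangulations are counted by the Catalan number C_n = (1/(n + 1)) · C(2n, n). For n = 96: C_96 = (1/97) · C(192, 96) = 360979990827377575399695442513786925991822149645733347100/97 = 3721443204405954385563870541379246659709506697378694300.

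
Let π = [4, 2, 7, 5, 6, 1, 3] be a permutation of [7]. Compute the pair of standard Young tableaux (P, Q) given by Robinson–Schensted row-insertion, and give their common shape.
P = [1, 3, 6] / [2, 5] / [4, 7];  Q = [1, 3, 5] / [2, 4] / [6, 7];  common shape = (3, 2, 2)

Row-insert the values π_1, π_2, … into P one at a time, bumping the leftmost entry strictly greater than the inserted value down to the next row. The recording tableau Q records, in position (i, j), the step at which that cell was added to P.
  Insert 4 (step 1): P = [4];  Q = [1]
  Insert 2 (step 2): P = [2] / [4];  Q = [1] / [2]
  Insert 7 (step 3): P = [2, 7] / [4];  Q = [1, 3] / [2]
  Insert 5 (step 4): P = [2, 5] / [4, 7];  Q = [1, 3] / [2, 4]
  Insert 6 (step 5): P = [2, 5, 6] / [4, 7];  Q = [1, 3, 5] / [2, 4]
  Insert 1 (step 6): P = [1, 5, 6] / [2, 7] / [4];  Q = [1, 3, 5] / [2, 4] / [6]
  Insert 3 (step 7): P = [1, 3, 6] / [2, 5] / [4, 7];  Q = [1, 3, 5] / [2, 4] / [6, 7]
Final shape: (3, 2, 2).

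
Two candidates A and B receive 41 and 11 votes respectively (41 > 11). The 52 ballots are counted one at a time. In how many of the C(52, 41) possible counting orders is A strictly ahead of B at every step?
Strict-lead orderings = 34848305100

Total orderings of the 52 votes with 41 for A: C(52, 41) = 60403728840. By the Bertrand ballot formula (Cycle Lemma / reflection principle), the number of orderings in which A is strictly ahead of B throughout is (p − q)/(p + q) · C(p + q, p) = (41 − 11)/(41 + 11) · 60403728840 = 34848305100.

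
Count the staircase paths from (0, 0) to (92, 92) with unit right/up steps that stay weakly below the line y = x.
C_92 = 15487357822491889407128326963778343232013931127835600

These NE paths below the diagonal are counted by the Catalan number C_n = (1/(n + 1)) · C(2n, n). For n = 92: C_92 = (1/93) · C(184, 92) = 1440324277491745714862934407631385920577295594888710800/93 = 15487357822491889407128326963778343232013931127835600.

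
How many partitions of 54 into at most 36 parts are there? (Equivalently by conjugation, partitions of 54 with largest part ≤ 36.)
p(54, parts ≤ 36) = 384943

Use the recurrence p(n, m) = p(n, m−1) + p(n−m, m): either the largest part is < m (count p(n, m−1)) or the largest part is exactly m (remove one copy of m, count p(n−m, m)). With p(0, ·) = 1 this gives p(54, parts ≤ 36) = 384943. (By conjugating Young diagrams, this also counts partitions of 54 into at most 36 parts.)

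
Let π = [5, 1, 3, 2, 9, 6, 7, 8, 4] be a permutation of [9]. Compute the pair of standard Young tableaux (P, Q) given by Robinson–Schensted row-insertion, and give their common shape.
P = [1, 2, 4, 7, 8] / [3, 6] / [5, 9];  Q = [1, 3, 5, 7, 8] / [2, 6] / [4, 9];  common shape = (5, 2, 2)

Row-insert the values π_1, π_2, … into P one at a time, bumping the leftmost entry strictly greater than the inserted value down to the next row. The recording tableau Q records, in position (i, j), the step at which that cell was added to P.
  Insert 5 (step 1): P = [5];  Q = [1]
  Insert 1 (step 2): P = [1] / [5];  Q = [1] / [2]
  Insert 3 (step 3): P = [1, 3] / [5];  Q = [1, 3] / [2]
  Insert 2 (step 4): P = [1, 2] / [3] / [5];  Q = [1, 3] / [2] / [4]
  Insert 9 (step 5): P = [1, 2, 9] / [3] / [5];  Q = [1, 3, 5] / [2] / [4]
  Insert 6 (step 6): P = [1, 2, 6] / [3, 9] / [5];  Q = [1, 3, 5] / [2, 6] / [4]
  Insert 7 (step 7): P = [1, 2, 6, 7] / [3, 9] / [5];  Q = [1, 3, 5, 7] / [2, 6] / [4]
  Insert 8 (step 8): P = [1, 2, 6, 7, 8] / [3, 9] / [5];  Q = [1, 3, 5, 7, 8] / [2, 6] / [4]
  Insert 4 (step 9): P = [1, 2, 4, 7, 8] / [3, 6] / [5, 9];  Q = [1, 3, 5, 7, 8] / [2, 6] / [4, 9]
Final shape: (5, 2, 2).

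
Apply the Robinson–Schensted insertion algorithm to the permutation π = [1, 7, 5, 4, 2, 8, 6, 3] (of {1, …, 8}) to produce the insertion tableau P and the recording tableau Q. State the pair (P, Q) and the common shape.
P = [1, 2, 3] / [4, 6] / [5, 8] / [7];  Q = [1, 2, 6] / [3, 7] / [4, 8] / [5];  common shape = (3, 2, 2, 1)

Row-insert the values π_1, π_2, … into P one at a time, bumping the leftmost entry strictly greater than the inserted value down to the next row. The recording tableau Q records, in position (i, j), the step at which that cell was added to P.
  Insert 1 (step 1): P = [1];  Q = [1]
  Insert 7 (step 2): P = [1, 7];  Q = [1, 2]
  Insert 5 (step 3): P = [1, 5] / [7];  Q = [1, 2] / [3]
  Insert 4 (step 4): P = [1, 4] / [5] / [7];  Q = [1, 2] / [3] / [4]
  Insert 2 (step 5): P = [1, 2] / [4] / [5] / [7];  Q = [1, 2] / [3] / [4] / [5]
  Insert 8 (step 6): P = [1, 2, 8] / [4] / [5] / [7];  Q = [1, 2, 6] / [3] / [4] / [5]
  Insert 6 (step 7): P = [1, 2, 6] / [4, 8] / [5] / [7];  Q = [1, 2, 6] / [3, 7] / [4] / [5]
  Insert 3 (step 8): P = [1, 2, 3] / [4, 6] / [5, 8] / [7];  Q = [1, 2, 6] / [3, 7] / [4, 8] / [5]
Final shape: (3, 2, 2, 1).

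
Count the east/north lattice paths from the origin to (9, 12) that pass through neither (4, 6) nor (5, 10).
Number of paths = 167615

Inclusion–exclusion. Total paths: C(21, 9) = 293930. Through P₁: C(10, 4)·C(11, 5) = 97020. Through P₂: C(15, 5)·C(6, 4) = 45045. Since P₁ is strictly southwest of P₂, a monotone path through both must visit P₁ then P₂; paths through both = C(10, 4)·C(5, 1)·C(6, 4) = 15750. Avoid both = 293930 − 97020 − 45045 + 15750 = 167615.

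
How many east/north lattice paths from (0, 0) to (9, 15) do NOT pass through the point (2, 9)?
Number of paths = 1213124

Total paths from (0, 0) to (9, 15): C(24, 9) = 1307504. Paths through (2, 9): (paths (0, 0) → (2, 9)) × (paths (2, 9) → (9, 15)) = C(11, 2) · C(13, 7) = 55 · 1716 = 94380. Avoidance count = 1307504 − 94380 = 1213124.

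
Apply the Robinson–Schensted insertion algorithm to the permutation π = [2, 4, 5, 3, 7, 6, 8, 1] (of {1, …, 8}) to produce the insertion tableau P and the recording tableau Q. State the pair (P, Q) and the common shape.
P = [1, 3, 5, 6, 8] / [2, 7] / [4];  Q = [1, 2, 3, 5, 7] / [4, 6] / [8];  common shape = (5, 2, 1)

Row-insert the values π_1, π_2, … into P one at a time, bumping the leftmost entry strictly greater than the inserted value down to the next row. The recording tableau Q records, in position (i, j), the step at which that cell was added to P.
  Insert 2 (step 1): P = [2];  Q = [1]
  Insert 4 (step 2): P = [2, 4];  Q = [1, 2]
  Insert 5 (step 3): P = [2, 4, 5];  Q = [1, 2, 3]
  Insert 3 (step 4): P = [2, 3, 5] / [4];  Q = [1, 2, 3] / [4]
  Insert 7 (step 5): P = [2, 3, 5, 7] / [4];  Q = [1, 2, 3, 5] / [4]
  Insert 6 (step 6): P = [2, 3, 5, 6] / [4, 7];  Q = [1, 2, 3, 5] / [4, 6]
  Insert 8 (step 7): P = [2, 3, 5, 6, 8] / [4, 7];  Q = [1, 2, 3, 5, 7] / [4, 6]
  Insert 1 (step 8): P = [1, 3, 5, 6, 8] / [2, 7] / [4];  Q = [1, 2, 3, 5, 7] / [4, 6] / [8]
Final shape: (5, 2, 1).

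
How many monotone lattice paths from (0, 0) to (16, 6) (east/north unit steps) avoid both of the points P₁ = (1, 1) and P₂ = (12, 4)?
Number of paths = 27225

Inclusion–exclusion. Total paths: C(22, 16) = 74613. Through P₁: C(2, 1)·C(20, 15) = 31008. Through P₂: C(16, 12)·C(6, 4) = 27300. Since P₁ is strictly southwest of P₂, a monotone path through both must visit P₁ then P₂; paths through both = C(2, 1)·C(14, 11)·C(6, 4) = 10920. Avoid both = 74613 − 31008 − 27300 + 10920 = 27225.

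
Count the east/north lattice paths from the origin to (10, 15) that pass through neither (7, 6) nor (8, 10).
Number of paths = 2152502

Inclusion–exclusion. Total paths: C(25, 10) = 3268760. Through P₁: C(13, 7)·C(12, 3) = 377520. Through P₂: C(18, 8)·C(7, 2) = 918918. Since P₁ is strictly southwest of P₂, a monotone path through both must visit P₁ then P₂; paths through both = C(13, 7)·C(5, 1)·C(7, 2) = 180180. Avoid both = 3268760 − 377520 − 918918 + 180180 = 2152502.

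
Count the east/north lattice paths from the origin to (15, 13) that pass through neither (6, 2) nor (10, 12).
Number of paths = 29027572

Inclusion–exclusion. Total paths: C(28, 15) = 37442160. Through P₁: C(8, 6)·C(20, 9) = 4702880. Through P₂: C(22, 10)·C(6, 5) = 3879876. Since P₁ is strictly southwest of P₂, a monotone path through both must visit P₁ then P₂; paths through both = C(8, 6)·C(14, 4)·C(6, 5) = 168168. Avoid both = 37442160 − 4702880 − 3879876 + 168168 = 29027572.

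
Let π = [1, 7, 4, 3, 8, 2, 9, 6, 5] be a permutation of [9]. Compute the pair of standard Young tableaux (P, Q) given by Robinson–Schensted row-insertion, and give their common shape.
P = [1, 2, 5, 9] / [3, 6] / [4, 8] / [7];  Q = [1, 2, 5, 7] / [3, 8] / [4, 9] / [6];  common shape = (4, 2, 2, 1)

Row-insert the values π_1, π_2, … into P one at a time, bumping the leftmost entry strictly greater than the inserted value down to the next row. The recording tableau Q records, in position (i, j), the step at which that cell was added to P.
  Insert 1 (step 1): P = [1];  Q = [1]
  Insert 7 (step 2): P = [1, 7];  Q = [1, 2]
  Insert 4 (step 3): P = [1, 4] / [7];  Q = [1, 2] / [3]
  Insert 3 (step 4): P = [1, 3] / [4] / [7];  Q = [1, 2] / [3] / [4]
  Insert 8 (step 5): P = [1, 3, 8] / [4] / [7];  Q = [1, 2, 5] / [3] / [4]
  Insert 2 (step 6): P = [1, 2, 8] / [3] / [4] / [7];  Q = [1, 2, 5] / [3] / [4] / [6]
  Insert 9 (step 7): P = [1, 2, 8, 9] / [3] / [4] / [7];  Q = [1, 2, 5, 7] / [3] / [4] / [6]
  Insert 6 (step 8): P = [1, 2, 6, 9] / [3, 8] / [4] / [7];  Q = [1, 2, 5, 7] / [3, 8] / [4] / [6]
  Insert 5 (step 9): P = [1, 2, 5, 9] / [3, 6] / [4, 8] / [7];  Q = [1, 2, 5, 7] / [3, 8] / [4, 9] / [6]
Final shape: (4, 2, 2, 1).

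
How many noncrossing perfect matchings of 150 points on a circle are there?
C_75 = 1221395654430378811828760722007962130791020

These noncrossing handshakes are counted by the Catalan number C_n = (1/(n + 1)) · C(2n, n). For n = 75: C_75 = (1/76) · C(150, 75) = 92826069736708789698985814872605121940117520/76 = 1221395654430378811828760722007962130791020.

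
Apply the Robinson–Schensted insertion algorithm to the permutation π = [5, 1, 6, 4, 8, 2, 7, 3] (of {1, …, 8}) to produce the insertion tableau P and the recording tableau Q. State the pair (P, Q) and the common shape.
P = [1, 2, 3] / [4, 6, 7] / [5, 8];  Q = [1, 3, 5] / [2, 4, 7] / [6, 8];  common shape = (3, 3, 2)

Row-insert the values π_1, π_2, … into P one at a time, bumping the leftmost entry strictly greater than the inserted value down to the next row. The recording tableau Q records, in position (i, j), the step at which that cell was added to P.
  Insert 5 (step 1): P = [5];  Q = [1]
  Insert 1 (step 2): P = [1] / [5];  Q = [1] / [2]
  Insert 6 (step 3): P = [1, 6] / [5];  Q = [1, 3] / [2]
  Insert 4 (step 4): P = [1, 4] / [5, 6];  Q = [1, 3] / [2, 4]
  Insert 8 (step 5): P = [1, 4, 8] / [5, 6];  Q = [1, 3, 5] / [2, 4]
  Insert 2 (step 6): P = [1, 2, 8] / [4, 6] / [5];  Q = [1, 3, 5] / [2, 4] / [6]
  Insert 7 (step 7): P = [1, 2, 7] / [4, 6, 8] / [5];  Q = [1, 3, 5] / [2, 4, 7] / [6]
  Insert 3 (step 8): P = [1, 2, 3] / [4, 6, 7] / [5, 8];  Q = [1, 3, 5] / [2, 4, 7] / [6, 8]
Final shape: (3, 3, 2).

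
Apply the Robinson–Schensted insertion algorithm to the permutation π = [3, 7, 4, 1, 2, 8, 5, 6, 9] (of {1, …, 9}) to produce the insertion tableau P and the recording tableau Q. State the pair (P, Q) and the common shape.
P = [1, 2, 5, 6, 9] / [3, 4, 8] / [7];  Q = [1, 2, 6, 8, 9] / [3, 5, 7] / [4];  common shape = (5, 3, 1)

Row-insert the values π_1, π_2, … into P one at a time, bumping the leftmost entry strictly greater than the inserted value down to the next row. The recording tableau Q records, in position (i, j), the step at which that cell was added to P.
  Insert 3 (step 1): P = [3];  Q = [1]
  Insert 7 (step 2): P = [3, 7];  Q = [1, 2]
  Insert 4 (step 3): P = [3, 4] / [7];  Q = [1, 2] / [3]
  Insert 1 (step 4): P = [1, 4] / [3] / [7];  Q = [1, 2] / [3] / [4]
  Insert 2 (step 5): P = [1, 2] / [3, 4] / [7];  Q = [1, 2] / [3, 5] / [4]
  Insert 8 (step 6): P = [1, 2, 8] / [3, 4] / [7];  Q = [1, 2, 6] / [3, 5] / [4]
  Insert 5 (step 7): P = [1, 2, 5] / [3, 4, 8] / [7];  Q = [1, 2, 6] / [3, 5, 7] / [4]
  Insert 6 (step 8): P = [1, 2, 5, 6] / [3, 4, 8] / [7];  Q = [1, 2, 6, 8] / [3, 5, 7] / [4]
  Insert 9 (step 9): P = [1, 2, 5, 6, 9] / [3, 4, 8] / [7];  Q = [1, 2, 6, 8, 9] / [3, 5, 7] / [4]
Final shape: (5, 3, 1).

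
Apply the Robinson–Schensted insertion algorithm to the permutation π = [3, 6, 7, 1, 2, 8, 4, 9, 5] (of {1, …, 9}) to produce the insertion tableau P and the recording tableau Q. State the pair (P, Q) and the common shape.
P = [1, 2, 4, 5, 9] / [3, 6, 7, 8];  Q = [1, 2, 3, 6, 8] / [4, 5, 7, 9];  common shape = (5, 4)

Row-insert the values π_1, π_2, … into P one at a time, bumping the leftmost entry strictly greater than the inserted value down to the next row. The recording tableau Q records, in position (i, j), the step at which that cell was added to P.
  Insert 3 (step 1): P = [3];  Q = [1]
  Insert 6 (step 2): P = [3, 6];  Q = [1, 2]
  Insert 7 (step 3): P = [3, 6, 7];  Q = [1, 2, 3]
  Insert 1 (step 4): P = [1, 6, 7] / [3];  Q = [1, 2, 3] / [4]
  Insert 2 (step 5): P = [1, 2, 7] / [3, 6];  Q = [1, 2, 3] / [4, 5]
  Insert 8 (step 6): P = [1, 2, 7, 8] / [3, 6];  Q = [1, 2, 3, 6] / [4, 5]
  Insert 4 (step 7): P = [1, 2, 4, 8] / [3, 6, 7];  Q = [1, 2, 3, 6] / [4, 5, 7]
  Insert 9 (step 8): P = [1, 2, 4, 8, 9] / [3, 6, 7];  Q = [1, 2, 3, 6, 8] / [4, 5, 7]
  Insert 5 (step 9): P = [1, 2, 4, 5, 9] / [3, 6, 7, 8];  Q = [1, 2, 3, 6, 8] / [4, 5, 7, 9]
Final shape: (5, 4).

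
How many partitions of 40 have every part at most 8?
p(40, parts ≤ 8) = 9749

Use the recurrence p(n, m) = p(n, m−1) + p(n−m, m): either the largest part is < m (count p(n, m−1)) or the largest part is exactly m (remove one copy of m, count p(n−m, m)). With p(0, ·) = 1 this gives p(40, parts ≤ 8) = 9749. (By conjugating Young diagrams, this also counts partitions of 40 into at most 8 parts.)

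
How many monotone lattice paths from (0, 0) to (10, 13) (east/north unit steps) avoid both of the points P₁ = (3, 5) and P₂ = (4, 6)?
Number of paths = 615538

Inclusion–exclusion. Total paths: C(23, 10) = 1144066. Through P₁: C(8, 3)·C(15, 7) = 360360. Through P₂: C(10, 4)·C(13, 6) = 360360. Since P₁ is strictly southwest of P₂, a monotone path through both must visit P₁ then P₂; paths through both = C(8, 3)·C(2, 1)·C(13, 6) = 192192. Avoid both = 1144066 − 360360 − 360360 + 192192 = 615538.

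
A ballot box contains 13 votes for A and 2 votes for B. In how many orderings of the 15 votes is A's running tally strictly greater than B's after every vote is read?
Strict-lead orderings = 77

Total orderings of the 15 votes with 13 for A: C(15, 13) = 105. By the Bertrand ballot formula (Cycle Lemma / reflection principle), the number of orderings in which A is strictly ahead of B throughout is (p − q)/(p + q) · C(p + q, p) = (13 − 2)/(13 + 2) · 105 = 77.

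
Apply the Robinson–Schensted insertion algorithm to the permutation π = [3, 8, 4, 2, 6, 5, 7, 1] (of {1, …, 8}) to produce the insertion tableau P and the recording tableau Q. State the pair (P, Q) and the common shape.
P = [1, 4, 5, 7] / [2, 6] / [3] / [8];  Q = [1, 2, 5, 7] / [3, 6] / [4] / [8];  common shape = (4, 2, 1, 1)

Row-insert the values π_1, π_2, … into P one at a time, bumping the leftmost entry strictly greater than the inserted value down to the next row. The recording tableau Q records, in position (i, j), the step at which that cell was added to P.
  Insert 3 (step 1): P = [3];  Q = [1]
  Insert 8 (step 2): P = [3, 8];  Q = [1, 2]
  Insert 4 (step 3): P = [3, 4] / [8];  Q = [1, 2] / [3]
  Insert 2 (step 4): P = [2, 4] / [3] / [8];  Q = [1, 2] / [3] / [4]
  Insert 6 (step 5): P = [2, 4, 6] / [3] / [8];  Q = [1, 2, 5] / [3] / [4]
  Insert 5 (step 6): P = [2, 4, 5] / [3, 6] / [8];  Q = [1, 2, 5] / [3, 6] / [4]
  Insert 7 (step 7): P = [2, 4, 5, 7] / [3, 6] / [8];  Q = [1, 2, 5, 7] / [3, 6] / [4]
  Insert 1 (step 8): P = [1, 4, 5, 7] / [2, 6] / [3] / [8];  Q = [1, 2, 5, 7] / [3, 6] / [4] / [8]
Final shape: (4, 2, 1, 1).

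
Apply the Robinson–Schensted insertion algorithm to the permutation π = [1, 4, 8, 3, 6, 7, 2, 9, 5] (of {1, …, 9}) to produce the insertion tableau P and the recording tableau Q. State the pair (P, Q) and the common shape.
P = [1, 2, 5, 7, 9] / [3, 6] / [4, 8];  Q = [1, 2, 3, 6, 8] / [4, 5] / [7, 9];  common shape = (5, 2, 2)

Row-insert the values π_1, π_2, … into P one at a time, bumping the leftmost entry strictly greater than the inserted value down to the next row. The recording tableau Q records, in position (i, j), the step at which that cell was added to P.
  Insert 1 (step 1): P = [1];  Q = [1]
  Insert 4 (step 2): P = [1, 4];  Q = [1, 2]
  Insert 8 (step 3): P = [1, 4, 8];  Q = [1, 2, 3]
  Insert 3 (step 4): P = [1, 3, 8] / [4];  Q = [1, 2, 3] / [4]
  Insert 6 (step 5): P = [1, 3, 6] / [4, 8];  Q = [1, 2, 3] / [4, 5]
  Insert 7 (step 6): P = [1, 3, 6, 7] / [4, 8];  Q = [1, 2, 3, 6] / [4, 5]
  Insert 2 (step 7): P = [1, 2, 6, 7] / [3, 8] / [4];  Q = [1, 2, 3, 6] / [4, 5] / [7]
  Insert 9 (step 8): P = [1, 2, 6, 7, 9] / [3, 8] / [4];  Q = [1, 2, 3, 6, 8] / [4, 5] / [7]
  Insert 5 (step 9): P = [1, 2, 5, 7, 9] / [3, 6] / [4, 8];  Q = [1, 2, 3, 6, 8] / [4, 5] / [7, 9]
Final shape: (5, 2, 2).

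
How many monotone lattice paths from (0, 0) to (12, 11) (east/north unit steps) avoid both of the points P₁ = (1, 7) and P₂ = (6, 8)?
Number of paths = 1092938

Inclusion–exclusion. Total paths: C(23, 12) = 1352078. Through P₁: C(8, 1)·C(15, 11) = 10920. Through P₂: C(14, 6)·C(9, 6) = 252252. Since P₁ is strictly southwest of P₂, a monotone path through both must visit P₁ then P₂; paths through both = C(8, 1)·C(6, 5)·C(9, 6) = 4032. Avoid both = 1352078 − 10920 − 252252 + 4032 = 1092938.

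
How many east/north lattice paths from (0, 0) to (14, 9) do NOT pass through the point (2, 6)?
Number of paths = 804450

Total paths from (0, 0) to (14, 9): C(23, 14) = 817190. Paths through (2, 6): (paths (0, 0) → (2, 6)) × (paths (2, 6) → (14, 9)) = C(8, 2) · C(15, 12) = 28 · 455 = 12740. Avoidance count = 817190 − 12740 = 804450.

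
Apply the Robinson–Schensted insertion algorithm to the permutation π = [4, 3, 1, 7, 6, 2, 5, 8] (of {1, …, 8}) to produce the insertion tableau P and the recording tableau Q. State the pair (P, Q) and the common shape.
P = [1, 2, 5, 8] / [3, 6] / [4, 7];  Q = [1, 4, 7, 8] / [2, 5] / [3, 6];  common shape = (4, 2, 2)

Row-insert the values π_1, π_2, … into P one at a time, bumping the leftmost entry strictly greater than the inserted value down to the next row. The recording tableau Q records, in position (i, j), the step at which that cell was added to P.
  Insert 4 (step 1): P = [4];  Q = [1]
  Insert 3 (step 2): P = [3] / [4];  Q = [1] / [2]
  Insert 1 (step 3): P = [1] / [3] / [4];  Q = [1] / [2] / [3]
  Insert 7 (step 4): P = [1, 7] / [3] / [4];  Q = [1, 4] / [2] / [3]
  Insert 6 (step 5): P = [1, 6] / [3, 7] / [4];  Q = [1, 4] / [2, 5] / [3]
  Insert 2 (step 6): P = [1, 2] / [3, 6] / [4, 7];  Q = [1, 4] / [2, 5] / [3, 6]
  Insert 5 (step 7): P = [1, 2, 5] / [3, 6] / [4, 7];  Q = [1, 4, 7] / [2, 5] / [3, 6]
  Insert 8 (step 8): P = [1, 2, 5, 8] / [3, 6] / [4, 7];  Q = [1, 4, 7, 8] / [2, 5] / [3, 6]
Final shape: (4, 2, 2).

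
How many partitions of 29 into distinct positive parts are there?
q(29) = 256

A partition into distinct parts is a strictly decreasing sequence summing to n. The recurrence d(n, m) = d(n, m−1) + d(n−m, m−1) (use part m at most once) with q(n) = d(n, n) gives q(29) = 256. (Euler's theorem: # distinct-part partitions = # odd-part partitions.)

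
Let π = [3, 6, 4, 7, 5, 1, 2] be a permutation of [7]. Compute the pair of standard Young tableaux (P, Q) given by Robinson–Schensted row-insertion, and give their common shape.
P = [1, 2, 5] / [3, 4] / [6, 7];  Q = [1, 2, 4] / [3, 5] / [6, 7];  common shape = (3, 2, 2)

Row-insert the values π_1, π_2, … into P one at a time, bumping the leftmost entry strictly greater than the inserted value down to the next row. The recording tableau Q records, in position (i, j), the step at which that cell was added to P.
  Insert 3 (step 1): P = [3];  Q = [1]
  Insert 6 (step 2): P = [3, 6];  Q = [1, 2]
  Insert 4 (step 3): P = [3, 4] / [6];  Q = [1, 2] / [3]
  Insert 7 (step 4): P = [3, 4, 7] / [6];  Q = [1, 2, 4] / [3]
  Insert 5 (step 5): P = [3, 4, 5] / [6, 7];  Q = [1, 2, 4] / [3, 5]
  Insert 1 (step 6): P = [1, 4, 5] / [3, 7] / [6];  Q = [1, 2, 4] / [3, 5] / [6]
  Insert 2 (step 7): P = [1, 2, 5] / [3, 4] / [6, 7];  Q = [1, 2, 4] / [3, 5] / [6, 7]
Final shape: (3, 2, 2).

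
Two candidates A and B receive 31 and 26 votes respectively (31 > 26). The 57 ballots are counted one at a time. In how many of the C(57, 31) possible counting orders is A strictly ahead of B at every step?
Strict-lead orderings = 1072007803888560

Total orderings of the 57 votes with 31 for A: C(57, 31) = 12220888964329584. By the Bertrand ballot formula (Cycle Lemma / reflection principle), the number of orderings in which A is strictly ahead of B throughout is (p − q)/(p + q) · C(p + q, p) = (31 − 26)/(31 + 26) · 12220888964329584 = 1072007803888560.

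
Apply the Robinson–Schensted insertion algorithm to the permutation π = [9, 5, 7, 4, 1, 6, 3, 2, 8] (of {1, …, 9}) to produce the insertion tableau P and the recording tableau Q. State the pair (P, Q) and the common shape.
P = [1, 2, 8] / [3, 6] / [4, 7] / [5] / [9];  Q = [1, 3, 9] / [2, 6] / [4, 7] / [5] / [8];  common shape = (3, 2, 2, 1, 1)

Row-insert the values π_1, π_2, … into P one at a time, bumping the leftmost entry strictly greater than the inserted value down to the next row. The recording tableau Q records, in position (i, j), the step at which that cell was added to P.
  Insert 9 (step 1): P = [9];  Q = [1]
  Insert 5 (step 2): P = [5] / [9];  Q = [1] / [2]
  Insert 7 (step 3): P = [5, 7] / [9];  Q = [1, 3] / [2]
  Insert 4 (step 4): P = [4, 7] / [5] / [9];  Q = [1, 3] / [2] / [4]
  Insert 1 (step 5): P = [1, 7] / [4] / [5] / [9];  Q = [1, 3] / [2] / [4] / [5]
  Insert 6 (step 6): P = [1, 6] / [4, 7] / [5] / [9];  Q = [1, 3] / [2, 6] / [4] / [5]
  Insert 3 (step 7): P = [1, 3] / [4, 6] / [5, 7] / [9];  Q = [1, 3] / [2, 6] / [4, 7] / [5]
  Insert 2 (step 8): P = [1, 2] / [3, 6] / [4, 7] / [5] / [9];  Q = [1, 3] / [2, 6] / [4, 7] / [5] / [8]
  Insert 8 (step 9): P = [1, 2, 8] / [3, 6] / [4, 7] / [5] / [9];  Q = [1, 3, 9] / [2, 6] / [4, 7] / [5] / [8]
Final shape: (3, 2, 2, 1, 1).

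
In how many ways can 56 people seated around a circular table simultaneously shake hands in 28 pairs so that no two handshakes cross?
C_28 = 263747951750360

These noncrossing handshakes are counted by the Catalan number C_n = (1/(n + 1)) · C(2n, n). For n = 28: C_28 = (1/29) · C(56, 28) = 7648690600760440/29 = 263747951750360.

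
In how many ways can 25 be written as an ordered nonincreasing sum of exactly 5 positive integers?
p(25, 5 parts) = 192

Partitions of n into exactly k parts are in bijection with partitions of n − k into at most k parts (subtract 1 from each part). So p(25, exactly 5) = p(20, parts ≤ 5). Computing via the recurrence p(m, j) = p(m, j−1) + p(m−j, j) gives 192.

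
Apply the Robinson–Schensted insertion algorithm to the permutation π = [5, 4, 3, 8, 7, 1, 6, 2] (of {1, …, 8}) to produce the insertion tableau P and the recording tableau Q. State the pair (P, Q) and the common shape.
P = [1, 2] / [3, 6] / [4, 7] / [5, 8];  Q = [1, 4] / [2, 5] / [3, 7] / [6, 8];  common shape = (2, 2, 2, 2)

Row-insert the values π_1, π_2, … into P one at a time, bumping the leftmost entry strictly greater than the inserted value down to the next row. The recording tableau Q records, in position (i, j), the step at which that cell was added to P.
  Insert 5 (step 1): P = [5];  Q = [1]
  Insert 4 (step 2): P = [4] / [5];  Q = [1] / [2]
  Insert 3 (step 3): P = [3] / [4] / [5];  Q = [1] / [2] / [3]
  Insert 8 (step 4): P = [3, 8] / [4] / [5];  Q = [1, 4] / [2] / [3]
  Insert 7 (step 5): P = [3, 7] / [4, 8] / [5];  Q = [1, 4] / [2, 5] / [3]
  Insert 1 (step 6): P = [1, 7] / [3, 8] / [4] / [5];  Q = [1, 4] / [2, 5] / [3] / [6]
  Insert 6 (step 7): P = [1, 6] / [3, 7] / [4, 8] / [5];  Q = [1, 4] / [2, 5] / [3, 7] / [6]
  Insert 2 (step 8): P = [1, 2] / [3, 6] / [4, 7] / [5, 8];  Q = [1, 4] / [2, 5] / [3, 7] / [6, 8]
Final shape: (2, 2, 2, 2).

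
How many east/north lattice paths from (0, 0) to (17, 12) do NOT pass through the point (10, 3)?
Number of paths = 48624095

Total paths from (0, 0) to (17, 12): C(29, 17) = 51895935. Paths through (10, 3): (paths (0, 0) → (10, 3)) × (paths (10, 3) → (17, 12)) = C(13, 10) · C(16, 7) = 286 · 11440 = 3271840. Avoidance count = 51895935 − 3271840 = 48624095.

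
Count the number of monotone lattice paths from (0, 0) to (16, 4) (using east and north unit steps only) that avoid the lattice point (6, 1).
Number of paths = 2843

Total paths from (0, 0) to (16, 4): C(20, 16) = 4845. Paths through (6, 1): (paths (0, 0) → (6, 1)) × (paths (6, 1) → (16, 4)) = C(7, 6) · C(13, 10) = 7 · 286 = 2002. Avoidance count = 4845 − 2002 = 2843.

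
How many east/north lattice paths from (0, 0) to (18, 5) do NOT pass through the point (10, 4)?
Number of paths = 24640

Total paths from (0, 0) to (18, 5): C(23, 18) = 33649. Paths through (10, 4): (paths (0, 0) → (10, 4)) × (paths (10, 4) → (18, 5)) = C(14, 10) · C(9, 8) = 1001 · 9 = 9009. Avoidance count = 33649 − 9009 = 24640.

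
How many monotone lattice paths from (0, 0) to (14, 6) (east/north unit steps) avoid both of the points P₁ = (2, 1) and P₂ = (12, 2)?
Number of paths = 19326

Inclusion–exclusion. Total paths: C(20, 14) = 38760. Through P₁: C(3, 2)·C(17, 12) = 18564. Through P₂: C(14, 12)·C(6, 2) = 1365. Since P₁ is strictly southwest of P₂, a monotone path through both must visit P₁ then P₂; paths through both = C(3, 2)·C(11, 10)·C(6, 2) = 495. Avoid both = 38760 − 18564 − 1365 + 495 = 19326.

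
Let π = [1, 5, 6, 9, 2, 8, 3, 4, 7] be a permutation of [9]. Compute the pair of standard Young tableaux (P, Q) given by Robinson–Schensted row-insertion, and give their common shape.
P = [1, 2, 3, 4, 7] / [5, 6, 8] / [9];  Q = [1, 2, 3, 4, 9] / [5, 6, 8] / [7];  common shape = (5, 3, 1)

Row-insert the values π_1, π_2, … into P one at a time, bumping the leftmost entry strictly greater than the inserted value down to the next row. The recording tableau Q records, in position (i, j), the step at which that cell was added to P.
  Insert 1 (step 1): P = [1];  Q = [1]
  Insert 5 (step 2): P = [1, 5];  Q = [1, 2]
  Insert 6 (step 3): P = [1, 5, 6];  Q = [1, 2, 3]
  Insert 9 (step 4): P = [1, 5, 6, 9];  Q = [1, 2, 3, 4]
  Insert 2 (step 5): P = [1, 2, 6, 9] / [5];  Q = [1, 2, 3, 4] / [5]
  Insert 8 (step 6): P = [1, 2, 6, 8] / [5, 9];  Q = [1, 2, 3, 4] / [5, 6]
  Insert 3 (step 7): P = [1, 2, 3, 8] / [5, 6] / [9];  Q = [1, 2, 3, 4] / [5, 6] / [7]
  Insert 4 (step 8): P = [1, 2, 3, 4] / [5, 6, 8] / [9];  Q = [1, 2, 3, 4] / [5, 6, 8] / [7]
  Insert 7 (step 9): P = [1, 2, 3, 4, 7] / [5, 6, 8] / [9];  Q = [1, 2, 3, 4, 9] / [5, 6, 8] / [7]
Final shape: (5, 3, 1).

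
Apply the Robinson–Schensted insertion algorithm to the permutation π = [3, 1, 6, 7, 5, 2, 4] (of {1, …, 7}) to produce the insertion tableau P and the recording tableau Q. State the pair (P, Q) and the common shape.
P = [1, 2, 4] / [3, 5, 7] / [6];  Q = [1, 3, 4] / [2, 5, 7] / [6];  common shape = (3, 3, 1)

Row-insert the values π_1, π_2, … into P one at a time, bumping the leftmost entry strictly greater than the inserted value down to the next row. The recording tableau Q records, in position (i, j), the step at which that cell was added to P.
  Insert 3 (step 1): P = [3];  Q = [1]
  Insert 1 (step 2): P = [1] / [3];  Q = [1] / [2]
  Insert 6 (step 3): P = [1, 6] / [3];  Q = [1, 3] / [2]
  Insert 7 (step 4): P = [1, 6, 7] / [3];  Q = [1, 3, 4] / [2]
  Insert 5 (step 5): P = [1, 5, 7] / [3, 6];  Q = [1, 3, 4] / [2, 5]
  Insert 2 (step 6): P = [1, 2, 7] / [3, 5] / [6];  Q = [1, 3, 4] / [2, 5] / [6]
  Insert 4 (step 7): P = [1, 2, 4] / [3, 5, 7] / [6];  Q = [1, 3, 4] / [2, 5, 7] / [6]
Final shape: (3, 3, 1).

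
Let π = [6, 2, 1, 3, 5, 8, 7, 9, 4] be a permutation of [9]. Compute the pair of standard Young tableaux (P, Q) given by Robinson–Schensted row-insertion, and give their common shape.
P = [1, 3, 4, 7, 9] / [2, 5] / [6, 8];  Q = [1, 4, 5, 6, 8] / [2, 7] / [3, 9];  common shape = (5, 2, 2)

Row-insert the values π_1, π_2, … into P one at a time, bumping the leftmost entry strictly greater than the inserted value down to the next row. The recording tableau Q records, in position (i, j), the step at which that cell was added to P.
  Insert 6 (step 1): P = [6];  Q = [1]
  Insert 2 (step 2): P = [2] / [6];  Q = [1] / [2]
  Insert 1 (step 3): P = [1] / [2] / [6];  Q = [1] / [2] / [3]
  Insert 3 (step 4): P = [1, 3] / [2] / [6];  Q = [1, 4] / [2] / [3]
  Insert 5 (step 5): P = [1, 3, 5] / [2] / [6];  Q = [1, 4, 5] / [2] / [3]
  Insert 8 (step 6): P = [1, 3, 5, 8] / [2] / [6];  Q = [1, 4, 5, 6] / [2] / [3]
  Insert 7 (step 7): P = [1, 3, 5, 7] / [2, 8] / [6];  Q = [1, 4, 5, 6] / [2, 7] / [3]
  Insert 9 (step 8): P = [1, 3, 5, 7, 9] / [2, 8] / [6];  Q = [1, 4, 5, 6, 8] / [2, 7] / [3]
  Insert 4 (step 9): P = [1, 3, 4, 7, 9] / [2, 5] / [6, 8];  Q = [1, 4, 5, 6, 8] / [2, 7] / [3, 9]
Final shape: (5, 2, 2).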